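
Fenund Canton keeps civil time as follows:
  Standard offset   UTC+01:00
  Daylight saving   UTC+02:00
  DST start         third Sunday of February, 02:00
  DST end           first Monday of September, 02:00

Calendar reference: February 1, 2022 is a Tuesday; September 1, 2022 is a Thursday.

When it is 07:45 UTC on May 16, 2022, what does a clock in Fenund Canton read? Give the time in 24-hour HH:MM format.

1 February 2022 is a Tuesday, so the first Sunday is February 6 and the third is February 20.
1 September 2022 is a Thursday, so the first Monday is September 5.
At the standard offset (UTC+01:00), 07:45 UTC + 1h = 08:45 Fenund Canton standard time.
Daylight saving runs 20 February – 5 September; the standard-time date in Fenund Canton, May 16, 2022, is inside that window, so Fenund Canton is at UTC+02:00.
07:45 UTC + 2h = 09:45 local.

09:45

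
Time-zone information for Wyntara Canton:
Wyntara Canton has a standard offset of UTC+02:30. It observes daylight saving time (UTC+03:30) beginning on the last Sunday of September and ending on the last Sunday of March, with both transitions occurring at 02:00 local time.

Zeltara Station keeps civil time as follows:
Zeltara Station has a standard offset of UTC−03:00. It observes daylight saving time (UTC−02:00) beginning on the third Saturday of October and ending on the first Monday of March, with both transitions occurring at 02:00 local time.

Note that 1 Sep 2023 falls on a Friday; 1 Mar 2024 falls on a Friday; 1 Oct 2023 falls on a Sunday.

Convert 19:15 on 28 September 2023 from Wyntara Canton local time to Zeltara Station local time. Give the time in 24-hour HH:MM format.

1 September 2023 is a Friday, so Sundays fall on 3, 10, 17, 24; the last is September 24.
1 March 2024 is a Friday, so Sundays fall on 3, 10, 17, 24, 31; the last is March 31.
28 September 2023 lies within the daylight-saving period (24 September 2023 – 31 March 2024), so Wyntara Canton is on daylight time, UTC+03:30.
19:15 Wyntara Canton − 3h30m = 15:45 UTC.
1 October 2023 is a Sunday, so the first Saturday is October 7 and the third is October 21.
1 March 2024 is a Friday, so the first Monday is March 4.
At the standard offset (UTC−03:00), 15:45 UTC − 3h = 12:45 Zeltara Station standard time.
The standard-time date in Zeltara Station, 28 September 2023, is outside the daylight-saving period (21 October 2023 – 4 March 2024), so Zeltara Station is on standard time, UTC−03:00.
15:45 UTC − 3h = 12:45 Zeltara Station.

12:45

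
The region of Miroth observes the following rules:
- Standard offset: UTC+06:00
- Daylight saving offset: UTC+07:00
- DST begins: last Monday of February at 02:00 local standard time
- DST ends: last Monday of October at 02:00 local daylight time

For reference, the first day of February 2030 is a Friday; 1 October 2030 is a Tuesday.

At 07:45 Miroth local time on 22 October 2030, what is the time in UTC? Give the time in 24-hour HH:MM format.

1 February 2030 is a Friday, so Mondays fall on 4, 11, 18, 25; the last is February 25.
1 October 2030 is a Tuesday, so Mondays fall on 7, 14, 21, 28; the last is October 28.
Daylight saving runs 25 February – 28 October; 22 October 2030 is inside that window, so Miroth is at UTC+07:00.
07:45 local − 7h = 00:45 UTC.

00:45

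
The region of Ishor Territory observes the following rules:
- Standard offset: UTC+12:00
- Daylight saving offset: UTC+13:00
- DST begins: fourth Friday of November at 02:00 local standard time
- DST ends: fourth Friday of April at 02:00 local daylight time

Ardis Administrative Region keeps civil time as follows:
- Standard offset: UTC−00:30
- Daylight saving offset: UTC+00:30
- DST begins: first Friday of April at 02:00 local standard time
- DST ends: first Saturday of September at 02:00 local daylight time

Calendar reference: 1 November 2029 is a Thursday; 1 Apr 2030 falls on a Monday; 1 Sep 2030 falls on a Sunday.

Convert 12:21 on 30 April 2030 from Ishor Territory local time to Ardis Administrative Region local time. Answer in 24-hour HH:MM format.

1 November 2029 is a Thursday, so the first Friday is November 2 and the fourth is November 23.
1 April 2030 is a Monday, so the first Friday is April 5 and the fourth is April 26.
30 April 2030 does not fall between 23 November 2029 and 26 April 2030, so daylight saving is not in effect and Ishor Territory is at UTC+12:00.
12:21 Ishor Territory − 12h = 00:21 UTC.
1 April 2030 is a Monday, so the first Friday is April 5.
1 September 2030 is a Sunday, so the first Saturday is September 7.
At the standard offset (UTC−00:30), 00:21 UTC − 0h30m = 23:51 Ardis Administrative Region standard time (rolling into the previous day, 29 April 2030).
Daylight saving runs 5 April – 7 September; the standard-time date in Ardis Administrative Region, 29 April 2030, is inside that window, so Ardis Administrative Region is at UTC+00:30.
00:21 UTC + 0h30m = 00:51 Ardis Administrative Region.

00:51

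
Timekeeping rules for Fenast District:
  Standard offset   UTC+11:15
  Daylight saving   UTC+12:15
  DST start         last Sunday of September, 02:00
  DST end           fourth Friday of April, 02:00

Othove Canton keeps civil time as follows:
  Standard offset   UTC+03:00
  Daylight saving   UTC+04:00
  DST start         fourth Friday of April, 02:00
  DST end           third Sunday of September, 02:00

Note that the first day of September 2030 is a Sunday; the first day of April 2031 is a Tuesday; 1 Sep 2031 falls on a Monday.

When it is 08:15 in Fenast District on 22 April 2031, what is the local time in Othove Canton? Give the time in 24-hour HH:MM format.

23:00

1 September 2030 is a Sunday, so Sundays fall on 1, 8, 15, 22, 29; the last is September 29.
1 April 2031 is a Tuesday, so the first Friday is April 4 and the fourth is April 25.
Daylight saving runs 29 September 2030 – 25 April 2031; 22 April 2031 is inside that window, so Fenast District is at UTC+12:15.
08:15 Fenast District − 12h15m = 20:00 UTC (rolling into the previous day, 21 April 2031).
1 April 2031 is a Tuesday, so the first Friday is April 4 and the fourth is April 25.
1 September 2031 is a Monday, so the first Sunday is September 7 and the third is September 21.
At the standard offset (UTC+03:00), 20:00 UTC + 3h = 23:00 Othove Canton standard time.
The standard-time date in Othove Canton, 21 April 2031, does not fall between 25 April and 21 September, so daylight saving is not in effect and Othove Canton is at UTC+03:00.
20:00 UTC + 3h = 23:00 Othove Canton.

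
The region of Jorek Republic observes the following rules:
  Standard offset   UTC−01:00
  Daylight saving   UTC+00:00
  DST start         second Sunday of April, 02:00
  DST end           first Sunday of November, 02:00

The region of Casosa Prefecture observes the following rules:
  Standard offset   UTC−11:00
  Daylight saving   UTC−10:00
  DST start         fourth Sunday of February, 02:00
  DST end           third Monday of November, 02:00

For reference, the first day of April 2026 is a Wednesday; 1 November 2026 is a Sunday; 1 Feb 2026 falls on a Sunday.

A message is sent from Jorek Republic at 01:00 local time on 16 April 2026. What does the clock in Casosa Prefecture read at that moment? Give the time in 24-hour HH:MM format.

1 April 2026 is a Wednesday, so the first Sunday is April 5 and the second is April 12.
1 November 2026 is a Sunday, so the first Sunday is November 1.
16 April 2026 falls between 12 April and 1 November, so daylight saving is in effect and Jorek Republic is at UTC+00:00.
01:00 Jorek Republic − 0h = 01:00 UTC.
1 February 2026 is a Sunday, so the first Sunday is February 1 and the fourth is February 22.
1 November 2026 is a Sunday, so the first Monday is November 2 and the third is November 16.
At the standard offset (UTC−11:00), 01:00 UTC − 11h = 14:00 Casosa Prefecture standard time (rolling into the previous day, 15 April 2026).
The standard-time date in Casosa Prefecture, 15 April 2026, lies within the daylight-saving period (22 February – 16 November), so Casosa Prefecture is on daylight time, UTC−10:00.
01:00 UTC − 10h = 15:00 Casosa Prefecture (rolling into the previous day, 15 April 2026).

15:00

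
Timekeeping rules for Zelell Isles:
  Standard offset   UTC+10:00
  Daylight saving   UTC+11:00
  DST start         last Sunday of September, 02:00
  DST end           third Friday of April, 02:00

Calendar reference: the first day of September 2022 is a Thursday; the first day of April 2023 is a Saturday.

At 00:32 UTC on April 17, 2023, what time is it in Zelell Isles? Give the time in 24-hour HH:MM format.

1 September 2022 is a Thursday, so Sundays fall on 4, 11, 18, 25; the last is September 25.
1 April 2023 is a Saturday, so the first Friday is April 7 and the third is April 21.
At the standard offset (UTC+10:00), 00:32 UTC + 10h = 10:32 Zelell Isles standard time.
Daylight saving runs 25 September 2022 – 21 April 2023; the standard-time date in Zelell Isles, April 17, 2023, is inside that window, so Zelell Isles is at UTC+11:00.
00:32 UTC + 11h = 11:32 local.

11:32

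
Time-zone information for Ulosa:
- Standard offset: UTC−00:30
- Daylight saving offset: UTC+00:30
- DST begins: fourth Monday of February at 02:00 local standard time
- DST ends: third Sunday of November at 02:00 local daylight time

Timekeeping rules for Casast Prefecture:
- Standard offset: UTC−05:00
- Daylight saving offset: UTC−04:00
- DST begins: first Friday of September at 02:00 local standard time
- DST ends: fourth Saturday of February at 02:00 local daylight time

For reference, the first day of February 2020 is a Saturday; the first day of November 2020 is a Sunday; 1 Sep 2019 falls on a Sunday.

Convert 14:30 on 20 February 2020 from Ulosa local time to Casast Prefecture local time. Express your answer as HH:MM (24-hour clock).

11:00

1 February 2020 is a Saturday, so the first Monday is February 3 and the fourth is February 24.
1 November 2020 is a Sunday, so the first Sunday is November 1 and the third is November 15.
Daylight saving runs 24 February – 15 November; 20 February 2020 is outside that window, so Ulosa is on standard time at UTC−00:30.
14:30 Ulosa + 0h30m = 15:00 UTC.
1 September 2019 is a Sunday, so the first Friday is September 6.
1 February 2020 is a Saturday, so the first Saturday is February 1 and the fourth is February 22.
At the standard offset (UTC−05:00), 15:00 UTC − 5h = 10:00 Casast Prefecture standard time.
The standard-time date in Casast Prefecture, 20 February 2020, lies within the daylight-saving period (6 September 2019 – 22 February 2020), so Casast Prefecture is on daylight time, UTC−04:00.
15:00 UTC − 4h = 11:00 Casast Prefecture.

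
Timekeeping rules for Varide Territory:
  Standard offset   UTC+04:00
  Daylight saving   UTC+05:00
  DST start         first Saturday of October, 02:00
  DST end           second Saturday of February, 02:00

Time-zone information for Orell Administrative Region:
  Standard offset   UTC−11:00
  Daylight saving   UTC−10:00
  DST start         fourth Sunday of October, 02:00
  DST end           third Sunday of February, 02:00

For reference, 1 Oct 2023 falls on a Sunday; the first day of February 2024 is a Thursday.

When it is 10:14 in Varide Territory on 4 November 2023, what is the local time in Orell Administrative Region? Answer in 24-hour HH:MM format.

1 October 2023 is a Sunday, so the first Saturday is October 7.
1 February 2024 is a Thursday, so the first Saturday is February 3 and the second is February 10.
4 November 2023 lies within the daylight-saving period (7 October 2023 – 10 February 2024), so Varide Territory is on daylight time, UTC+05:00.
10:14 Varide Territory − 5h = 05:14 UTC.
1 October 2023 is a Sunday, so the first Sunday is October 1 and the fourth is October 22.
1 February 2024 is a Thursday, so the first Sunday is February 4 and the third is February 18.
At the standard offset (UTC−11:00), 05:14 UTC − 11h = 18:14 Orell Administrative Region standard time (rolling into the previous day, 3 November 2023).
Daylight saving runs 22 October 2023 – 18 February 2024; the standard-time date in Orell Administrative Region, 3 November 2023, is inside that window, so Orell Administrative Region is at UTC−10:00.
05:14 UTC − 10h = 19:14 Orell Administrative Region (rolling into the previous day, 3 November 2023).

19:14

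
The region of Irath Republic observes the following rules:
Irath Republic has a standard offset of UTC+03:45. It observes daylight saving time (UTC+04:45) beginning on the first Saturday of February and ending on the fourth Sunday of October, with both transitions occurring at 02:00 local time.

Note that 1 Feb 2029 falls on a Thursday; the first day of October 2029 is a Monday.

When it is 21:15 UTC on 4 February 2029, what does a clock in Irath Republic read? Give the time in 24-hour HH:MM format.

1 February 2029 is a Thursday, so the first Saturday is February 3.
1 October 2029 is a Monday, so the first Sunday is October 7 and the fourth is October 28.
At the standard offset (UTC+03:45), 21:15 UTC + 3h45m = 01:00 Irath Republic standard time (rolling into the next day, 5 February 2029).
The standard-time date in Irath Republic, 5 February 2029, lies within the daylight-saving period (3 February – 28 October), so Irath Republic is on daylight time, UTC+04:45.
21:15 UTC + 4h45m = 02:00 local (rolling into the next day, 5 February 2029).

02:00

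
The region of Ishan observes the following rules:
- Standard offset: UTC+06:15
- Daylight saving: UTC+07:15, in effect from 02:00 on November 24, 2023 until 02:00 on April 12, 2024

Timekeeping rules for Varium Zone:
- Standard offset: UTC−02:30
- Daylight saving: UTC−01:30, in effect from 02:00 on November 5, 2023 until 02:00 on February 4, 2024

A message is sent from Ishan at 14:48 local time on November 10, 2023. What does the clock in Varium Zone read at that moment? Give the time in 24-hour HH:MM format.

07:03

Daylight saving runs 24 November 2023 – 12 April 2024; November 10, 2023 is outside that window, so Ishan is on standard time at UTC+06:15.
14:48 Ishan − 6h15m = 08:33 UTC.
At the standard offset (UTC−02:30), 08:33 UTC − 2h30m = 06:03 Varium Zone standard time.
The standard-time date in Varium Zone, November 10, 2023, lies within the daylight-saving period (5 November 2023 – 4 February 2024), so Varium Zone is on daylight time, UTC−01:30.
08:33 UTC − 1h30m = 07:03 Varium Zone.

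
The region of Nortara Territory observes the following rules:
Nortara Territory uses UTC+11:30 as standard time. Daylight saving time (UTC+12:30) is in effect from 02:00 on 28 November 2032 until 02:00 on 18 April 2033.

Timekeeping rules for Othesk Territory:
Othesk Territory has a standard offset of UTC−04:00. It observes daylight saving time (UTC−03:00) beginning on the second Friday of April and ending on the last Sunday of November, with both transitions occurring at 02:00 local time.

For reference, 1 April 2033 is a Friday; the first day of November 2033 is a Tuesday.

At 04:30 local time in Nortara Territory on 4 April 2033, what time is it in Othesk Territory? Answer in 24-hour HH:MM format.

4 April 2033 falls between 28 November 2032 and 18 April 2033, so daylight saving is in effect and Nortara Territory is at UTC+12:30.
04:30 Nortara Territory − 12h30m = 16:00 UTC (rolling into the previous day, 3 April 2033).
1 April 2033 is a Friday, so the first Friday is April 1 and the second is April 8.
1 November 2033 is a Tuesday, so Sundays fall on 6, 13, 20, 27; the last is November 27.
At the standard offset (UTC−04:00), 16:00 UTC − 4h = 12:00 Othesk Territory standard time.
Daylight saving runs 8 April – 27 November; the standard-time date in Othesk Territory, 3 April 2033, is outside that window, so Othesk Territory is on standard time at UTC−04:00.
16:00 UTC − 4h = 12:00 Othesk Territory.

12:00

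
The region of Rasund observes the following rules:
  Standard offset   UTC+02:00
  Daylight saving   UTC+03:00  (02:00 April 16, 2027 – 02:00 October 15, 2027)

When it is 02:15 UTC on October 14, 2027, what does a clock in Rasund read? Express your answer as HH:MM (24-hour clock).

05:15

At the standard offset (UTC+02:00), 02:15 UTC + 2h = 04:15 Rasund standard time.
The standard-time date in Rasund, October 14, 2027, falls between 16 April and 15 October, so daylight saving is in effect and Rasund is at UTC+03:00.
02:15 UTC + 3h = 05:15 local.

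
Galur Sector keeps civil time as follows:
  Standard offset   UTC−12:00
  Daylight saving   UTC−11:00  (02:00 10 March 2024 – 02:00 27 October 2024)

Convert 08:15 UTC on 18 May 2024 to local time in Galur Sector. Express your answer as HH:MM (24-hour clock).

21:15

At the standard offset (UTC−12:00), 08:15 UTC − 12h = 20:15 Galur Sector standard time (rolling into the previous day, 17 May 2024).
The standard-time date in Galur Sector, 17 May 2024, lies within the daylight-saving period (10 March – 27 October), so Galur Sector is on daylight time, UTC−11:00.
08:15 UTC − 11h = 21:15 local (rolling into the previous day, 17 May 2024).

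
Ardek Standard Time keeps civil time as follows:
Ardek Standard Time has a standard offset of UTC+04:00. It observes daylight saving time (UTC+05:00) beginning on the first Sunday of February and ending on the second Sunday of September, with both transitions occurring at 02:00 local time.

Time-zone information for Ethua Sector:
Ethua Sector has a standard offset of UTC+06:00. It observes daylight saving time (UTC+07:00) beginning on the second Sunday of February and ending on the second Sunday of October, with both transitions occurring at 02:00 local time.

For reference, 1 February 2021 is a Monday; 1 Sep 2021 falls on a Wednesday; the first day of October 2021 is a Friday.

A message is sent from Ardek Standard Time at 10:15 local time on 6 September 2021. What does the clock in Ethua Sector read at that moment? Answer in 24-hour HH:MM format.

12:15

1 February 2021 is a Monday, so the first Sunday is February 7.
1 September 2021 is a Wednesday, so the first Sunday is September 5 and the second is September 12.
6 September 2021 lies within the daylight-saving period (7 February – 12 September), so Ardek Standard Time is on daylight time, UTC+05:00.
10:15 Ardek Standard Time − 5h = 05:15 UTC.
1 February 2021 is a Monday, so the first Sunday is February 7 and the second is February 14.
1 October 2021 is a Friday, so the first Sunday is October 3 and the second is October 10.
At the standard offset (UTC+06:00), 05:15 UTC + 6h = 11:15 Ethua Sector standard time.
Daylight saving runs 14 February – 10 October; the standard-time date in Ethua Sector, 6 September 2021, is inside that window, so Ethua Sector is at UTC+07:00.
05:15 UTC + 7h = 12:15 Ethua Sector.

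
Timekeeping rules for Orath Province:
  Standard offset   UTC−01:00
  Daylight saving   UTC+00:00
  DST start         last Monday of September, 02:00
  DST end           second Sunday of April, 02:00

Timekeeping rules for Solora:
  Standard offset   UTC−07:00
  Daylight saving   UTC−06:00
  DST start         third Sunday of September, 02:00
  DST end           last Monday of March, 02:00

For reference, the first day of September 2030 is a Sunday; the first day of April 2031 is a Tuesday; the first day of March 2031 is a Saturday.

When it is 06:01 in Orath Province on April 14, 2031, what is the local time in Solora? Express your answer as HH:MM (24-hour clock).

00:01

1 September 2030 is a Sunday, so Mondays fall on 2, 9, 16, 23, 30; the last is September 30.
1 April 2031 is a Tuesday, so the first Sunday is April 6 and the second is April 13.
April 14, 2031 is outside the daylight-saving period (30 September 2030 – 13 April 2031), so Orath Province is on standard time, UTC−01:00.
06:01 Orath Province + 1h = 07:01 UTC.
1 September 2030 is a Sunday, so the first Sunday is September 1 and the third is September 15.
1 March 2031 is a Saturday, so Mondays fall on 3, 10, 17, 24, 31; the last is March 31.
At the standard offset (UTC−07:00), 07:01 UTC − 7h = 00:01 Solora standard time.
Daylight saving runs 15 September 2030 – 31 March 2031; the standard-time date in Solora, April 14, 2031, is outside that window, so Solora is on standard time at UTC−07:00.
07:01 UTC − 7h = 00:01 Solora.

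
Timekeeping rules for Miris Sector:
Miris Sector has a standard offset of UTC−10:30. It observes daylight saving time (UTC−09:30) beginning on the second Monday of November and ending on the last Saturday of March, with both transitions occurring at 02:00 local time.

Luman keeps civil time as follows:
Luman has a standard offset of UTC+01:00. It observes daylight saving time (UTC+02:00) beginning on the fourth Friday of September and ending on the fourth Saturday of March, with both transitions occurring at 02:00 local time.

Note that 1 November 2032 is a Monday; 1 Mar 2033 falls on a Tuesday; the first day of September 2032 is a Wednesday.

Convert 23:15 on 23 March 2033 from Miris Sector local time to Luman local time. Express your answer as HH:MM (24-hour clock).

10:45

1 November 2032 is a Monday, so the first Monday is November 1 and the second is November 8.
1 March 2033 is a Tuesday, so Saturdays fall on 5, 12, 19, 26; the last is March 26.
23 March 2033 lies within the daylight-saving period (8 November 2032 – 26 March 2033), so Miris Sector is on daylight time, UTC−09:30.
23:15 Miris Sector + 9h30m = 08:45 UTC (rolling into the next day, 24 March 2033).
1 September 2032 is a Wednesday, so the first Friday is September 3 and the fourth is September 24.
1 March 2033 is a Tuesday, so the first Saturday is March 5 and the fourth is March 26.
At the standard offset (UTC+01:00), 08:45 UTC + 1h = 09:45 Luman standard time.
Daylight saving runs 24 September 2032 – 26 March 2033; the standard-time date in Luman, 24 March 2033, is inside that window, so Luman is at UTC+02:00.
08:45 UTC + 2h = 10:45 Luman.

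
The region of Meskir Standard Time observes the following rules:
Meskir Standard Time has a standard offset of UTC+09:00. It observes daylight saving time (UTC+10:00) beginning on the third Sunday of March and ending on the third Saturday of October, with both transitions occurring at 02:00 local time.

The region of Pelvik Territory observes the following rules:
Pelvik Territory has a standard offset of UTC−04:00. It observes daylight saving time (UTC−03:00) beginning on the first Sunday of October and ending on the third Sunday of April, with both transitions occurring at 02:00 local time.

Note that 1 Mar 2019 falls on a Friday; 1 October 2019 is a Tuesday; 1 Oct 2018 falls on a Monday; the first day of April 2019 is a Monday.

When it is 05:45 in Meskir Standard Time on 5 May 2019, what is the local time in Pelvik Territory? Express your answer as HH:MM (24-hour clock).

15:45

1 March 2019 is a Friday, so the first Sunday is March 3 and the third is March 17.
1 October 2019 is a Tuesday, so the first Saturday is October 5 and the third is October 19.
Daylight saving runs 17 March – 19 October; 5 May 2019 is inside that window, so Meskir Standard Time is at UTC+10:00.
05:45 Meskir Standard Time − 10h = 19:45 UTC (rolling into the previous day, 4 May 2019).
1 October 2018 is a Monday, so the first Sunday is October 7.
1 April 2019 is a Monday, so the first Sunday is April 7 and the third is April 21.
At the standard offset (UTC−04:00), 19:45 UTC − 4h = 15:45 Pelvik Territory standard time.
The standard-time date in Pelvik Territory, 4 May 2019, is outside the daylight-saving period (7 October 2018 – 21 April 2019), so Pelvik Territory is on standard time, UTC−04:00.
19:45 UTC − 4h = 15:45 Pelvik Territory.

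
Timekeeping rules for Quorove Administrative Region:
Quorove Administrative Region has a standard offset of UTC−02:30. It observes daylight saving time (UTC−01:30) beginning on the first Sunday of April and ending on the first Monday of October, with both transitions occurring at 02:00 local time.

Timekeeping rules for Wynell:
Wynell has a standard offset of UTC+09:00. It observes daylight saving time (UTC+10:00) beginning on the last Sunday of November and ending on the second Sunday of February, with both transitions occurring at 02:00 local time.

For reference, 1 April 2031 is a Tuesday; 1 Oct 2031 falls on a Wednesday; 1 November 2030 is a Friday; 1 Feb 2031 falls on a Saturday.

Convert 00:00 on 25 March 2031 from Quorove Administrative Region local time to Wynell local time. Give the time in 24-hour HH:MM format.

11:30

1 April 2031 is a Tuesday, so the first Sunday is April 6.
1 October 2031 is a Wednesday, so the first Monday is October 6.
25 March 2031 is outside the daylight-saving period (6 April – 6 October), so Quorove Administrative Region is on standard time, UTC−02:30.
00:00 Quorove Administrative Region + 2h30m = 02:30 UTC.
1 November 2030 is a Friday, so Sundays fall on 3, 10, 17, 24; the last is November 24.
1 February 2031 is a Saturday, so the first Sunday is February 2 and the second is February 9.
At the standard offset (UTC+09:00), 02:30 UTC + 9h = 11:30 Wynell standard time.
Daylight saving runs 24 November 2030 – 9 February 2031; the standard-time date in Wynell, 25 March 2031, is outside that window, so Wynell is on standard time at UTC+09:00.
02:30 UTC + 9h = 11:30 Wynell.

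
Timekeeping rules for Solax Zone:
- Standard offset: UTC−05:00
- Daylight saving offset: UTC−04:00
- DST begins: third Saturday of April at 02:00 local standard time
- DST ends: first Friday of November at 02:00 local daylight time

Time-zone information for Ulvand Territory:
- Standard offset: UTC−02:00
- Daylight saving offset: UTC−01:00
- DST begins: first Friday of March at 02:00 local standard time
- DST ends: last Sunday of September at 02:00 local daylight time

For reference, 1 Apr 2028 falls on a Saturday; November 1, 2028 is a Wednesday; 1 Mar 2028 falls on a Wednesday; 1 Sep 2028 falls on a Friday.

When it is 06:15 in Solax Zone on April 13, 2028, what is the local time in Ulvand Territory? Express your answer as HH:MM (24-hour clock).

10:15

1 April 2028 is a Saturday, so the first Saturday is April 1 and the third is April 15.
1 November 2028 is a Wednesday, so the first Friday is November 3.
Daylight saving runs 15 April – 3 November; April 13, 2028 is outside that window, so Solax Zone is on standard time at UTC−05:00.
06:15 Solax Zone + 5h = 11:15 UTC.
1 March 2028 is a Wednesday, so the first Friday is March 3.
1 September 2028 is a Friday, so Sundays fall on 3, 10, 17, 24; the last is September 24.
At the standard offset (UTC−02:00), 11:15 UTC − 2h = 09:15 Ulvand Territory standard time.
The standard-time date in Ulvand Territory, April 13, 2028, lies within the daylight-saving period (3 March – 24 September), so Ulvand Territory is on daylight time, UTC−01:00.
11:15 UTC − 1h = 10:15 Ulvand Territory.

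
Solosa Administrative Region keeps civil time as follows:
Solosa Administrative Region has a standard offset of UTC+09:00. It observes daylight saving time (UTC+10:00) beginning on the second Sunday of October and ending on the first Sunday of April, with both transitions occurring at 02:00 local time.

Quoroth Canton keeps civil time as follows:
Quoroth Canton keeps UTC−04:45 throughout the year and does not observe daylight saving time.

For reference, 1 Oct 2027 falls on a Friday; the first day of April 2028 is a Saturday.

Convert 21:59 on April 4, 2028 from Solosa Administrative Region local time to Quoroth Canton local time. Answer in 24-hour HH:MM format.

1 October 2027 is a Friday, so the first Sunday is October 3 and the second is October 10.
1 April 2028 is a Saturday, so the first Sunday is April 2.
Daylight saving runs 10 October 2027 – 2 April 2028; April 4, 2028 is outside that window, so Solosa Administrative Region is on standard time at UTC+09:00.
21:59 Solosa Administrative Region − 9h = 12:59 UTC.
Quoroth Canton stays on UTC−04:45 all year.
12:59 UTC − 4h45m = 08:14 Quoroth Canton.

08:14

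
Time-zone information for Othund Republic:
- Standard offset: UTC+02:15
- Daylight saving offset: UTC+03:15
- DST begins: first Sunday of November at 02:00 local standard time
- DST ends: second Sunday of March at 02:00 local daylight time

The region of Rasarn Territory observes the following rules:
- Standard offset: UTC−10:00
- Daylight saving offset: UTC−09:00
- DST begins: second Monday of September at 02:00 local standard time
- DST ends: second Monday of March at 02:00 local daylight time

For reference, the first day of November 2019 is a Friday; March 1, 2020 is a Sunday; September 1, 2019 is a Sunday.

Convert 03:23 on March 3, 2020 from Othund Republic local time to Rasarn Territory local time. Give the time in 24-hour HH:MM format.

1 November 2019 is a Friday, so the first Sunday is November 3.
1 March 2020 is a Sunday, so the first Sunday is March 1 and the second is March 8.
Daylight saving runs 3 November 2019 – 8 March 2020; March 3, 2020 is inside that window, so Othund Republic is at UTC+03:15.
03:23 Othund Republic − 3h15m = 00:08 UTC.
1 September 2019 is a Sunday, so the first Monday is September 2 and the second is September 9.
1 March 2020 is a Sunday, so the first Monday is March 2 and the second is March 9.
At the standard offset (UTC−10:00), 00:08 UTC − 10h = 14:08 Rasarn Territory standard time (rolling into the previous day, 2 March 2020).
The standard-time date in Rasarn Territory, March 2, 2020, falls between 9 September 2019 and 9 March 2020, so daylight saving is in effect and Rasarn Territory is at UTC−09:00.
00:08 UTC − 9h = 15:08 Rasarn Territory (rolling into the previous day, 2 March 2020).

15:08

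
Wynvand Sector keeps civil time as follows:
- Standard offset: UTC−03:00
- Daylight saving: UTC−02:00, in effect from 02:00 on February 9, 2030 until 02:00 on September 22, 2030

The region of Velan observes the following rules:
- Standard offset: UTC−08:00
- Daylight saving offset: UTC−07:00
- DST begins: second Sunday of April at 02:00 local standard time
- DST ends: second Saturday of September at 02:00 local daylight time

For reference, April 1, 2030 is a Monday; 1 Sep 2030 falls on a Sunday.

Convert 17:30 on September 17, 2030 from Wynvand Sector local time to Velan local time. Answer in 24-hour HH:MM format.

Daylight saving runs 9 February – 22 September; September 17, 2030 is inside that window, so Wynvand Sector is at UTC−02:00.
17:30 Wynvand Sector + 2h = 19:30 UTC.
1 April 2030 is a Monday, so the first Sunday is April 7 and the second is April 14.
1 September 2030 is a Sunday, so the first Saturday is September 7 and the second is September 14.
At the standard offset (UTC−08:00), 19:30 UTC − 8h = 11:30 Velan standard time.
The standard-time date in Velan, September 17, 2030, does not fall between 14 April and 14 September, so daylight saving is not in effect and Velan is at UTC−08:00.
19:30 UTC − 8h = 11:30 Velan.

11:30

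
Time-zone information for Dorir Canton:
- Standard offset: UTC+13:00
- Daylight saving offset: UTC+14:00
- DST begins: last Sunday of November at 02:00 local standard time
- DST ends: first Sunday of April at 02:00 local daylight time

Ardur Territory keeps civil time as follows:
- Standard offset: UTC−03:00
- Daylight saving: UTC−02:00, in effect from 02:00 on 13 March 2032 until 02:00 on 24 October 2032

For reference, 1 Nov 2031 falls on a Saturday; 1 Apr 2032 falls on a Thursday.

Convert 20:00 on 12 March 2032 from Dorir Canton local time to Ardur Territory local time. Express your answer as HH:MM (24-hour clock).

03:00

1 November 2031 is a Saturday, so Sundays fall on 2, 9, 16, 23, 30; the last is November 30.
1 April 2032 is a Thursday, so the first Sunday is April 4.
12 March 2032 lies within the daylight-saving period (30 November 2031 – 4 April 2032), so Dorir Canton is on daylight time, UTC+14:00.
20:00 Dorir Canton − 14h = 06:00 UTC.
At the standard offset (UTC−03:00), 06:00 UTC − 3h = 03:00 Ardur Territory standard time.
The standard-time date in Ardur Territory, 12 March 2032, is outside the daylight-saving period (13 March – 24 October), so Ardur Territory is on standard time, UTC−03:00.
06:00 UTC − 3h = 03:00 Ardur Territory.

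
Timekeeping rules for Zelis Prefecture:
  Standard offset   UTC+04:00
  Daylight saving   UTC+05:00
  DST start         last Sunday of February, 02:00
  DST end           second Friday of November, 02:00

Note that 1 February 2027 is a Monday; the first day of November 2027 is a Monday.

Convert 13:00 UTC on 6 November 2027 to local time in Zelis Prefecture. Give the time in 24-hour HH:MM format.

1 February 2027 is a Monday, so Sundays fall on 7, 14, 21, 28; the last is February 28.
1 November 2027 is a Monday, so the first Friday is November 5 and the second is November 12.
At the standard offset (UTC+04:00), 13:00 UTC + 4h = 17:00 Zelis Prefecture standard time.
The standard-time date in Zelis Prefecture, 6 November 2027, falls between 28 February and 12 November, so daylight saving is in effect and Zelis Prefecture is at UTC+05:00.
13:00 UTC + 5h = 18:00 local.

18:00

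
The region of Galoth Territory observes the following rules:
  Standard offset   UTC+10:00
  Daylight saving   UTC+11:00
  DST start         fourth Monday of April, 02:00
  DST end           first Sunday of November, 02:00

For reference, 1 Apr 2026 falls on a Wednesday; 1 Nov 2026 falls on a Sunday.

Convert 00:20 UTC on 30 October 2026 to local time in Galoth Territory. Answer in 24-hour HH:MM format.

1 April 2026 is a Wednesday, so the first Monday is April 6 and the fourth is April 27.
1 November 2026 is a Sunday, so the first Sunday is November 1.
At the standard offset (UTC+10:00), 00:20 UTC + 10h = 10:20 Galoth Territory standard time.
Daylight saving runs 27 April – 1 November; the standard-time date in Galoth Territory, 30 October 2026, is inside that window, so Galoth Territory is at UTC+11:00.
00:20 UTC + 11h = 11:20 local.

11:20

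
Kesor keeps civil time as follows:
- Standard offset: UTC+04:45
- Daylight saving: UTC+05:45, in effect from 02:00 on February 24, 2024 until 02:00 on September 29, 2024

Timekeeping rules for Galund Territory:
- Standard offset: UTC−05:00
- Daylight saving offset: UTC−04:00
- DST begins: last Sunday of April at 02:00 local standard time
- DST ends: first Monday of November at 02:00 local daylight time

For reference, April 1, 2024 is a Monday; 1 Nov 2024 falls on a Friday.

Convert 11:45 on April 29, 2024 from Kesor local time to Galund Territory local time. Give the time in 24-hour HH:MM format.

April 29, 2024 lies within the daylight-saving period (24 February – 29 September), so Kesor is on daylight time, UTC+05:45.
11:45 Kesor − 5h45m = 06:00 UTC.
1 April 2024 is a Monday, so Sundays fall on 7, 14, 21, 28; the last is April 28.
1 November 2024 is a Friday, so the first Monday is November 4.
At the standard offset (UTC−05:00), 06:00 UTC − 5h = 01:00 Galund Territory standard time.
Daylight saving runs 28 April – 4 November; the standard-time date in Galund Territory, April 29, 2024, is inside that window, so Galund Territory is at UTC−04:00.
06:00 UTC − 4h = 02:00 Galund Territory.

02:00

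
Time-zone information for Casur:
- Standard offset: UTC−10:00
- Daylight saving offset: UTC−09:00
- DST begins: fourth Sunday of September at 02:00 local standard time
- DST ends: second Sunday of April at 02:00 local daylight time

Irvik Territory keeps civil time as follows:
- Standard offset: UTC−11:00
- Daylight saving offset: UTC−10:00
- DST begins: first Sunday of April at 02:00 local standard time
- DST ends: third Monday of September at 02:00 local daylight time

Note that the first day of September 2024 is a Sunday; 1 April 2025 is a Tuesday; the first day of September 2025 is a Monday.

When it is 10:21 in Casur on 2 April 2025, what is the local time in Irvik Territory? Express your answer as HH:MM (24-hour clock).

08:21

1 September 2024 is a Sunday, so the first Sunday is September 1 and the fourth is September 22.
1 April 2025 is a Tuesday, so the first Sunday is April 6 and the second is April 13.
2 April 2025 falls between 22 September 2024 and 13 April 2025, so daylight saving is in effect and Casur is at UTC−09:00.
10:21 Casur + 9h = 19:21 UTC.
1 April 2025 is a Tuesday, so the first Sunday is April 6.
1 September 2025 is a Monday, so the first Monday is September 1 and the third is September 15.
At the standard offset (UTC−11:00), 19:21 UTC − 11h = 08:21 Irvik Territory standard time.
Daylight saving runs 6 April – 15 September; the standard-time date in Irvik Territory, 2 April 2025, is outside that window, so Irvik Territory is on standard time at UTC−11:00.
19:21 UTC − 11h = 08:21 Irvik Territory.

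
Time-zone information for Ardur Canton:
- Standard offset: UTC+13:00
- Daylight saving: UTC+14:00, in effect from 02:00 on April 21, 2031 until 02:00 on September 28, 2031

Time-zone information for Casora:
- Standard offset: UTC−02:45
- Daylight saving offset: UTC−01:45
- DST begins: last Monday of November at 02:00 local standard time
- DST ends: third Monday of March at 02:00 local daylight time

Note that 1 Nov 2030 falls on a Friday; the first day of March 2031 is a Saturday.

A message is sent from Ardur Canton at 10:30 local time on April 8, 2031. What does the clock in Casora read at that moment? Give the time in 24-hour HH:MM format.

18:45

Daylight saving runs 21 April – 28 September; April 8, 2031 is outside that window, so Ardur Canton is on standard time at UTC+13:00.
10:30 Ardur Canton − 13h = 21:30 UTC (rolling into the previous day, 7 April 2031).
1 November 2030 is a Friday, so Mondays fall on 4, 11, 18, 25; the last is November 25.
1 March 2031 is a Saturday, so the first Monday is March 3 and the third is March 17.
At the standard offset (UTC−02:45), 21:30 UTC − 2h45m = 18:45 Casora standard time.
Daylight saving runs 25 November 2030 – 17 March 2031; the standard-time date in Casora, April 7, 2031, is outside that window, so Casora is on standard time at UTC−02:45.
21:30 UTC − 2h45m = 18:45 Casora.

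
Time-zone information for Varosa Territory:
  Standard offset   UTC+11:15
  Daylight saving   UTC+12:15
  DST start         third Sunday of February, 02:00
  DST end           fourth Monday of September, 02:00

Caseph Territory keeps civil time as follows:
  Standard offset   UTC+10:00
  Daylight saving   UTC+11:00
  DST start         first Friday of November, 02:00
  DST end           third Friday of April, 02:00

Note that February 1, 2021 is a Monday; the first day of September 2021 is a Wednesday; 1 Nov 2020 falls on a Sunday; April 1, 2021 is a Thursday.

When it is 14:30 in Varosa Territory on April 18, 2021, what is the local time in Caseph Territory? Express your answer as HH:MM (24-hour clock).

1 February 2021 is a Monday, so the first Sunday is February 7 and the third is February 21.
1 September 2021 is a Wednesday, so the first Monday is September 6 and the fourth is September 27.
April 18, 2021 falls between 21 February and 27 September, so daylight saving is in effect and Varosa Territory is at UTC+12:15.
14:30 Varosa Territory − 12h15m = 02:15 UTC.
1 November 2020 is a Sunday, so the first Friday is November 6.
1 April 2021 is a Thursday, so the first Friday is April 2 and the third is April 16.
At the standard offset (UTC+10:00), 02:15 UTC + 10h = 12:15 Caseph Territory standard time.
Daylight saving runs 6 November 2020 – 16 April 2021; the standard-time date in Caseph Territory, April 18, 2021, is outside that window, so Caseph Territory is on standard time at UTC+10:00.
02:15 UTC + 10h = 12:15 Caseph Territory.

12:15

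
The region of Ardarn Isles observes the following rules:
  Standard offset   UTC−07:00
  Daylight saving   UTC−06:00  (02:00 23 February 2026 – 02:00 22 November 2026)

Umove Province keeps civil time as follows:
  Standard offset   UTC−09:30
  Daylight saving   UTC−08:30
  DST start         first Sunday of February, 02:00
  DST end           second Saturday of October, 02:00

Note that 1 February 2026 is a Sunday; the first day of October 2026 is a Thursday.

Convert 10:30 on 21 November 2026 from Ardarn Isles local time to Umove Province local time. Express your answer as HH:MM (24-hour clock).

21 November 2026 falls between 23 February and 22 November, so daylight saving is in effect and Ardarn Isles is at UTC−06:00.
10:30 Ardarn Isles + 6h = 16:30 UTC.
1 February 2026 is a Sunday, so the first Sunday is February 1.
1 October 2026 is a Thursday, so the first Saturday is October 3 and the second is October 10.
At the standard offset (UTC−09:30), 16:30 UTC − 9h30m = 07:00 Umove Province standard time.
Daylight saving runs 1 February – 10 October; the standard-time date in Umove Province, 21 November 2026, is outside that window, so Umove Province is on standard time at UTC−09:30.
16:30 UTC − 9h30m = 07:00 Umove Province.

07:00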